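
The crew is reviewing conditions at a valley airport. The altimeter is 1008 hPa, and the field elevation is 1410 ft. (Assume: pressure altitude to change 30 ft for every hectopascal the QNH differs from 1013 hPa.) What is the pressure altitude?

1560 ft

Pressure correction = (1013 − 1008) × 30 = +150 ft.
Pressure altitude = 1410 + (+150) = 1560 ft.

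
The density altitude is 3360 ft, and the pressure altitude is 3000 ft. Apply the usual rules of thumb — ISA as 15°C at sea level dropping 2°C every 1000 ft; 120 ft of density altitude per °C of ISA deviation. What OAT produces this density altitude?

12°C

Density altitude − pressure altitude = 3360 − 3000 = +360 ft.
At 120 ft/°C that is an ISA deviation of 360/120 = +3°C.
ISA temperature at 3000 ft = 15 − 2 × (3000/1000) = 9°C.
OAT = ISA + deviation = 9 + (+3) = 12°C.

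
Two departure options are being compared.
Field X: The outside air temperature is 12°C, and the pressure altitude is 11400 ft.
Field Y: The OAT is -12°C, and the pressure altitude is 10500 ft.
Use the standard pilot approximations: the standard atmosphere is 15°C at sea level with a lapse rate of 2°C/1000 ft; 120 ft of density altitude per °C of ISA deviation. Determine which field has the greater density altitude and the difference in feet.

Field X by 3996 ft

Field X: ISA temp = -7.8°C, deviation +19.8°C, DA = 11400 + 120 × 19.8 = 13776 ft.
Field Y: ISA temp = -6°C, deviation -6°C, DA = 10500 + 120 × (-6) = 9780 ft.
Field X is higher by 13776 − 9780 = 3996 ft.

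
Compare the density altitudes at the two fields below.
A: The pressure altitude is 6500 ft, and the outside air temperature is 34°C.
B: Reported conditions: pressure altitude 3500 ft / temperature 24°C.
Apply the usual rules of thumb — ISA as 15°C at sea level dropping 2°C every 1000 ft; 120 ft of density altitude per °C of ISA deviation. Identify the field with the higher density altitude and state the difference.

A by 4920 ft

A: ISA temp = 2°C, deviation +32°C, DA = 6500 + 120 × 32 = 10340 ft.
B: ISA temp = 8°C, deviation +16°C, DA = 3500 + 120 × 16 = 5420 ft.
A is higher by 10340 − 5420 = 4920 ft.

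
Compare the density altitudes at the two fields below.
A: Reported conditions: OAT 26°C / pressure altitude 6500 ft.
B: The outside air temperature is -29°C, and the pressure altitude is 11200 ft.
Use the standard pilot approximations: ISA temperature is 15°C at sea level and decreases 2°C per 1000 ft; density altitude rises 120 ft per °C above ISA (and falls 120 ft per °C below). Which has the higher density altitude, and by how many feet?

A by 772 ft

A: ISA temp = 2°C, deviation +24°C, DA = 6500 + 120 × 24 = 9380 ft.
B: ISA temp = -7.4°C, deviation -21.6°C, DA = 11200 + 120 × (-21.6) = 8608 ft.
A is higher by 9380 − 8608 = 772 ft.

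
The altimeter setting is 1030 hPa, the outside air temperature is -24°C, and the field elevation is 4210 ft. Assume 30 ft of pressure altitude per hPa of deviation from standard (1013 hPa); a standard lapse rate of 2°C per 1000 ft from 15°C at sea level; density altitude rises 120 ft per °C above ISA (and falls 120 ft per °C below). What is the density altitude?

-92 ft

Pressure altitude = 4210 + (1013 − 1030) × 30 = 4210 + (-510) = 3700 ft.
ISA temperature at 3700 ft = 15 − 2 × (3700/1000) = 7.6°C.
ISA deviation = -24 − 7.6 = -31.6°C.
Density altitude = 3700 + 120 × (-31.6) = -92 ft.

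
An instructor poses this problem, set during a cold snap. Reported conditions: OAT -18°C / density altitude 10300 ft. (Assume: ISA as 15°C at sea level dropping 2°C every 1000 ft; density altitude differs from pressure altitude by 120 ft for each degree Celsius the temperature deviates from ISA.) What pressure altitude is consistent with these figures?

DA = PA + 120 × (OAT − (15 − 2·PA/1000)) = PA + 120·OAT − 1800 + 0.24·PA = 1.24·PA + 120·OAT − 1800.
So 1.24·PA = 10300 − 120 × (-18) + 1800 = 14260.
PA = 14260 / 1.24 = 11500 ft.

11500 ft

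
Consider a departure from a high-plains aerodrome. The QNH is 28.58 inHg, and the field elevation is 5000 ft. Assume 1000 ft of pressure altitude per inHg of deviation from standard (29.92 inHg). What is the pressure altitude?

Pressure correction = (29.92 − 28.58) × 1000 = +1340 ft.
Pressure altitude = 5000 + (+1340) = 6340 ft.

6340 ft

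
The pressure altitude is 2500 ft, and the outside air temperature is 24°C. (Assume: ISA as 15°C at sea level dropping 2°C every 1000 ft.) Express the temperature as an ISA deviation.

ISA+14°C

ISA temperature at 2500 ft = 15 − 2 × (2500/1000) = 10°C.
Deviation = OAT − ISA = 24 − 10 = +14°C.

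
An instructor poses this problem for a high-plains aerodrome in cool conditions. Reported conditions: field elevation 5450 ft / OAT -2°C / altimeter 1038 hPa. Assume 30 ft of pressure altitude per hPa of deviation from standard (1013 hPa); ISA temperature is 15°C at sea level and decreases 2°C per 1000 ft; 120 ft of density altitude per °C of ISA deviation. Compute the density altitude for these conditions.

3788 ft

Pressure altitude = 5450 + (1013 − 1038) × 30 = 5450 + (-750) = 4700 ft.
ISA temperature at 4700 ft = 15 − 2 × (4700/1000) = 5.6°C.
ISA deviation = -2 − 5.6 = -7.6°C.
Density altitude = 4700 + 120 × (-7.6) = 3788 ft.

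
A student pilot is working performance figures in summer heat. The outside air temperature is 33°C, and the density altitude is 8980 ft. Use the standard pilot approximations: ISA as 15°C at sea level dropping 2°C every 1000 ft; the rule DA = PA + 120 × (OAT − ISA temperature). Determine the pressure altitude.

DA = PA + 120 × (OAT − (15 − 2·PA/1000)) = PA + 120·OAT − 1800 + 0.24·PA = 1.24·PA + 120·OAT − 1800.
So 1.24·PA = 8980 − 120 × 33 + 1800 = 6820.
PA = 6820 / 1.24 = 5500 ft.

5500 ft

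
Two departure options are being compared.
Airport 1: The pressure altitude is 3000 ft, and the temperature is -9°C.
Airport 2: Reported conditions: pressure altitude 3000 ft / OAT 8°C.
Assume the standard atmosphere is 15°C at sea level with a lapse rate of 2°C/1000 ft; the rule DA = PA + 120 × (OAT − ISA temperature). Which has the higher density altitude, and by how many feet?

Airport 2 by 2040 ft

Airport 1: ISA temp = 9°C, deviation -18°C, DA = 3000 + 120 × (-18) = 840 ft.
Airport 2: ISA temp = 9°C, deviation -1°C, DA = 3000 + 120 × (-1) = 2880 ft.
Airport 2 is higher by 2880 − 840 = 2040 ft.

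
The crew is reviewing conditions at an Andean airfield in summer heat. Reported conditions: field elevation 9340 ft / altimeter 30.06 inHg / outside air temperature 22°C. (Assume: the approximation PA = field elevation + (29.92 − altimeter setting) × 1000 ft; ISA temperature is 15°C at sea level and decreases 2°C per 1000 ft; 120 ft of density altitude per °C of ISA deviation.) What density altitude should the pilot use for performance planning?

12248 ft

Pressure altitude = 9340 + (29.92 − 30.06) × 1000 = 9340 + (-140) = 9200 ft.
ISA temperature at 9200 ft = 15 − 2 × (9200/1000) = -3.4°C.
ISA deviation = 22 − (-3.4) = +25.4°C.
Density altitude = 9200 + 120 × (25.4) = 12248 ft.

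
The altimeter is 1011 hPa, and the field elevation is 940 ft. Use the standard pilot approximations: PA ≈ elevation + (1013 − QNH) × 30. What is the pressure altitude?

Pressure correction = (1013 − 1011) × 30 = +60 ft.
Pressure altitude = 940 + (+60) = 1000 ft.

1000 ft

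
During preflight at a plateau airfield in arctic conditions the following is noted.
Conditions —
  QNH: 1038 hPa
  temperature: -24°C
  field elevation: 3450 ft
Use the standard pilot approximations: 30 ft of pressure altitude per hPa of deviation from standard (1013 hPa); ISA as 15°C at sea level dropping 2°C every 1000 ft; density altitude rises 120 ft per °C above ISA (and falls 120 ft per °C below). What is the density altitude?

Pressure altitude = 3450 + (1013 − 1038) × 30 = 3450 + (-750) = 2700 ft.
ISA temperature at 2700 ft = 15 − 2 × (2700/1000) = 9.6°C.
ISA deviation = -24 − 9.6 = -33.6°C.
Density altitude = 2700 + 120 × (-33.6) = -1332 ft.

-1332 ft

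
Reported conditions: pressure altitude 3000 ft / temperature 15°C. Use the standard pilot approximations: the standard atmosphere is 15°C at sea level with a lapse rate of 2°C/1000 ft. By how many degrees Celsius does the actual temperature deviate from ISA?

ISA temperature at 3000 ft = 15 − 2 × (3000/1000) = 9°C.
Deviation = OAT − ISA = 15 − 9 = +6°C.

ISA+6°C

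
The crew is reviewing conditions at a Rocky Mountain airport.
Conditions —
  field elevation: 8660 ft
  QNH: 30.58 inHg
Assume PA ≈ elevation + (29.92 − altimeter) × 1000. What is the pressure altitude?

8000 ft

Pressure correction = (29.92 − 30.58) × 1000 = -660 ft.
Pressure altitude = 8660 + (-660) = 8000 ft.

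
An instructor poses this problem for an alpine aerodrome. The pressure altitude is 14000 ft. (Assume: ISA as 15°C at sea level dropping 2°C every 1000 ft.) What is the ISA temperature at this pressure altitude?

-13°C

ISA temperature = 15 − 2 × (14000/1000) = 15 − 28 = -13°C.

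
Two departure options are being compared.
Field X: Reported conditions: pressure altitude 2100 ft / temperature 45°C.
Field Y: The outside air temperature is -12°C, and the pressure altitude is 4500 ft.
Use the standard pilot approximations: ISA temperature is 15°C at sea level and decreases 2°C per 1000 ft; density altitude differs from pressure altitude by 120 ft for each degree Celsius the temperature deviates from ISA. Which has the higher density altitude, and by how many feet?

Field X: ISA temp = 10.8°C, deviation +34.2°C, DA = 2100 + 120 × 34.2 = 6204 ft.
Field Y: ISA temp = 6°C, deviation -18°C, DA = 4500 + 120 × (-18) = 2340 ft.
Field X is higher by 6204 − 2340 = 3864 ft.

Field X by 3864 ft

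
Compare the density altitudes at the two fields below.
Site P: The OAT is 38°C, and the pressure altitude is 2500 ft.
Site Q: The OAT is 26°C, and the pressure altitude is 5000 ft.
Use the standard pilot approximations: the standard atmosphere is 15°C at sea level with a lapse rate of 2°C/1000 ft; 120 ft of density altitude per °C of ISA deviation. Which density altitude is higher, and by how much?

Site Q by 1660 ft

Site P: ISA temp = 10°C, deviation +28°C, DA = 2500 + 120 × 28 = 5860 ft.
Site Q: ISA temp = 5°C, deviation +21°C, DA = 5000 + 120 × 21 = 7520 ft.
Site Q is higher by 7520 − 5860 = 1660 ft.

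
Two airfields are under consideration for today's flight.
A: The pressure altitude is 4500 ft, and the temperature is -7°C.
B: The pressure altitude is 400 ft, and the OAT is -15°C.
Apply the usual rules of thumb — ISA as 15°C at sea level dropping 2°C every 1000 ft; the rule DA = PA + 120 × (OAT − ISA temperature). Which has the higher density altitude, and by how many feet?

A by 6044 ft

A: ISA temp = 6°C, deviation -13°C, DA = 4500 + 120 × (-13) = 2940 ft.
B: ISA temp = 14.2°C, deviation -29.2°C, DA = 400 + 120 × (-29.2) = -3104 ft.
A is higher by 2940 − (-3104) = 6044 ft.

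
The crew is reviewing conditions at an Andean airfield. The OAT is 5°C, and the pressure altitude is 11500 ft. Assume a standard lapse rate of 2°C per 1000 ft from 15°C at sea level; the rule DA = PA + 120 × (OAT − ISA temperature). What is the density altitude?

13060 ft

ISA temperature at 11500 ft = 15 − 2 × (11500/1000) = -8°C.
ISA deviation = 5 − (-8) = +13°C.
Density altitude = 11500 + 120 × (13) = 11500 + (+1560) = 13060 ft.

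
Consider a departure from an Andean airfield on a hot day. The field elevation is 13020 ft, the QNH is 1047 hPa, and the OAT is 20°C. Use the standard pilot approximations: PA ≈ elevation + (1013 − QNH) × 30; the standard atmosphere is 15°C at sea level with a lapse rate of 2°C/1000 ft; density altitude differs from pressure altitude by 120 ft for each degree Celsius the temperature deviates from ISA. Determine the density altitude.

15480 ft

Pressure altitude = 13020 + (1013 − 1047) × 30 = 13020 + (-1020) = 12000 ft.
ISA temperature at 12000 ft = 15 − 2 × (12000/1000) = -9°C.
ISA deviation = 20 − (-9) = +29°C.
Density altitude = 12000 + 120 × (29) = 15480 ft.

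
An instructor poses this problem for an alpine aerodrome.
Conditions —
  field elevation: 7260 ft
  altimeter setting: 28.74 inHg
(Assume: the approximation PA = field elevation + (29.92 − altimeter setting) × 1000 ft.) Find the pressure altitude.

8440 ft

Pressure correction = (29.92 − 28.74) × 1000 = +1180 ft.
Pressure altitude = 7260 + (+1180) = 8440 ft.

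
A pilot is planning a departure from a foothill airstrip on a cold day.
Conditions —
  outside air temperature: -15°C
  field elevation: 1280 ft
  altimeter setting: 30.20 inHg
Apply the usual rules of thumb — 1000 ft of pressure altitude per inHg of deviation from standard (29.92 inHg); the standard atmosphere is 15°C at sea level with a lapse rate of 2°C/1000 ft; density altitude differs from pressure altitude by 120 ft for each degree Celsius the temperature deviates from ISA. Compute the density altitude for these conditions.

Pressure altitude = 1280 + (29.92 − 30.20) × 1000 = 1280 + (-280) = 1000 ft.
ISA temperature at 1000 ft = 15 − 2 × (1000/1000) = 13°C.
ISA deviation = -15 − 13 = -28°C.
Density altitude = 1000 + 120 × (-28) = -2360 ft.

-2360 ft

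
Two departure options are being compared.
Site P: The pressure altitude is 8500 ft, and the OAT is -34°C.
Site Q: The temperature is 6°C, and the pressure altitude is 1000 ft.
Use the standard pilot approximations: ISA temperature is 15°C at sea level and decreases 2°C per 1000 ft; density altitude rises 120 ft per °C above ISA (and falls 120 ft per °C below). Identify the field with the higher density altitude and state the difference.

Site P by 4500 ft

Site P: ISA temp = -2°C, deviation -32°C, DA = 8500 + 120 × (-32) = 4660 ft.
Site Q: ISA temp = 13°C, deviation -7°C, DA = 1000 + 120 × (-7) = 160 ft.
Site P is higher by 4660 − 160 = 4500 ft.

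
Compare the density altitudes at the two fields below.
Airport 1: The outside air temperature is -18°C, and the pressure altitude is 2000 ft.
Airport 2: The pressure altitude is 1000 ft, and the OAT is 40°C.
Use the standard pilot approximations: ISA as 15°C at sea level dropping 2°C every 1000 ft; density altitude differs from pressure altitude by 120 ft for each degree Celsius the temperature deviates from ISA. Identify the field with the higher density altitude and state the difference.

Airport 2 by 5720 ft

Airport 1: ISA temp = 11°C, deviation -29°C, DA = 2000 + 120 × (-29) = -1480 ft.
Airport 2: ISA temp = 13°C, deviation +27°C, DA = 1000 + 120 × 27 = 4240 ft.
Airport 2 is higher by 4240 − (-1480) = 5720 ft.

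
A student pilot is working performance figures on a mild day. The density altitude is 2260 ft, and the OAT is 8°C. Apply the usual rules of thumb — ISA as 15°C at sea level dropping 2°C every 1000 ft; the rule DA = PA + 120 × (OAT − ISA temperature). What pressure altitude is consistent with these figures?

2500 ft

DA = PA + 120 × (OAT − (15 − 2·PA/1000)) = PA + 120·OAT − 1800 + 0.24·PA = 1.24·PA + 120·OAT − 1800.
So 1.24·PA = 2260 − 120 × 8 + 1800 = 3100.
PA = 3100 / 1.24 = 2500 ft.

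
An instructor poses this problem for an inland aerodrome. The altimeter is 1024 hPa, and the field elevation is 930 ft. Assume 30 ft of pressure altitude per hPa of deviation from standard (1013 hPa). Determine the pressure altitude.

600 ft

Pressure correction = (1013 − 1024) × 30 = -330 ft.
Pressure altitude = 930 + (-330) = 600 ft.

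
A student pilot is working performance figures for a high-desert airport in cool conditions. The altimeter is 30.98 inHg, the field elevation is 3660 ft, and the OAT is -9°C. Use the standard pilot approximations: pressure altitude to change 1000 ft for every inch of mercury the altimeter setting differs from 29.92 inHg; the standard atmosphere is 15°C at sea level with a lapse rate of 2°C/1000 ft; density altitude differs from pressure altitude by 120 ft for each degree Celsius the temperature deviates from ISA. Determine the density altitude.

Pressure altitude = 3660 + (29.92 − 30.98) × 1000 = 3660 + (-1060) = 2600 ft.
ISA temperature at 2600 ft = 15 − 2 × (2600/1000) = 9.8°C.
ISA deviation = -9 − 9.8 = -18.8°C.
Density altitude = 2600 + 120 × (-18.8) = 344 ft.

344 ft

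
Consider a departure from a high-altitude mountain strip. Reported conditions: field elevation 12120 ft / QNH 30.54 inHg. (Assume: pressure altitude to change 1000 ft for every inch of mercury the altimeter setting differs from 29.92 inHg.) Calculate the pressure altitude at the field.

Pressure correction = (29.92 − 30.54) × 1000 = -620 ft.
Pressure altitude = 12120 + (-620) = 11500 ft.

11500 ft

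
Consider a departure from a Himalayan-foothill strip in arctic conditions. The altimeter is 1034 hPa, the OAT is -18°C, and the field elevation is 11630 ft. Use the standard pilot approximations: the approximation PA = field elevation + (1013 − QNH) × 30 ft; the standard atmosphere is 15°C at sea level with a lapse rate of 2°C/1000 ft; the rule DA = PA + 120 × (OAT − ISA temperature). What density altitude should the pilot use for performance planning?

9680 ft

Pressure altitude = 11630 + (1013 − 1034) × 30 = 11630 + (-630) = 11000 ft.
ISA temperature at 11000 ft = 15 − 2 × (11000/1000) = -7°C.
ISA deviation = -18 − (-7) = -11°C.
Density altitude = 11000 + 120 × (-11) = 9680 ft.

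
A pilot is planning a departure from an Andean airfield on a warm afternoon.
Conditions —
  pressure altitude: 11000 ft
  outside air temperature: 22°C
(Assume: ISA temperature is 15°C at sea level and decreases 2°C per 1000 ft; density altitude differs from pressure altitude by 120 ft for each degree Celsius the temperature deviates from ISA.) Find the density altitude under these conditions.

ISA temperature at 11000 ft = 15 − 2 × (11000/1000) = -7°C.
ISA deviation = 22 − (-7) = +29°C.
Density altitude = 11000 + 120 × (29) = 11000 + (+3480) = 14480 ft.

14480 ft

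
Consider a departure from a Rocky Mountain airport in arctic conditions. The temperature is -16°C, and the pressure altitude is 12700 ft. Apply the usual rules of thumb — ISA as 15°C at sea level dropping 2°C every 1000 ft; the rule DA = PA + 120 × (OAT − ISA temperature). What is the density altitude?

12028 ft

ISA temperature at 12700 ft = 15 − 2 × (12700/1000) = -10.4°C.
ISA deviation = -16 − (-10.4) = -5.6°C.
Density altitude = 12700 + 120 × (-5.6) = 12700 + (-672) = 12028 ft.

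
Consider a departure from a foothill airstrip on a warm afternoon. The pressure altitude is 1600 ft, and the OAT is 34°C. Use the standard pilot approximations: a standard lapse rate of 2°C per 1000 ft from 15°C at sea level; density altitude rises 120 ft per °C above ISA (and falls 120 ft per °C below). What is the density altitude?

4264 ft

ISA temperature at 1600 ft = 15 − 2 × (1600/1000) = 11.8°C.
ISA deviation = 34 − 11.8 = +22.2°C.
Density altitude = 1600 + 120 × (22.2) = 1600 + (+2664) = 4264 ft.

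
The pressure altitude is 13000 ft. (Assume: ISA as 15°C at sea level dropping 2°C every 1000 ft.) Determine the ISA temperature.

-11°C

ISA temperature = 15 − 2 × (13000/1000) = 15 − 26 = -11°C.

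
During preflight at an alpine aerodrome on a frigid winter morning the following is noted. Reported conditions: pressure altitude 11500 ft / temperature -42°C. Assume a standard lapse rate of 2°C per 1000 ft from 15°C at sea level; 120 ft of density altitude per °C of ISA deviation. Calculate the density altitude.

7420 ft

ISA temperature at 11500 ft = 15 − 2 × (11500/1000) = -8°C.
ISA deviation = -42 − (-8) = -34°C.
Density altitude = 11500 + 120 × (-34) = 11500 + (-4080) = 7420 ft.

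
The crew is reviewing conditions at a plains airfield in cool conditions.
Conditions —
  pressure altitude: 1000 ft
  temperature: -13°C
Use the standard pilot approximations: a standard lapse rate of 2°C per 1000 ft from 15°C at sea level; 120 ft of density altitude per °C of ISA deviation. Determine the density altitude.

ISA temperature at 1000 ft = 15 − 2 × (1000/1000) = 13°C.
ISA deviation = -13 − 13 = -26°C.
Density altitude = 1000 + 120 × (-26) = 1000 + (-3120) = -2120 ft.

-2120 ft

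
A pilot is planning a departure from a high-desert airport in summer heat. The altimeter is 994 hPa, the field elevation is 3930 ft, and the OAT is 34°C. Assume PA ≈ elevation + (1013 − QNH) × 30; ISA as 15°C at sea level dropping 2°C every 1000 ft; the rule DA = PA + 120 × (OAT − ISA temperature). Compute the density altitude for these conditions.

7860 ft

Pressure altitude = 3930 + (1013 − 994) × 30 = 3930 + (+570) = 4500 ft.
ISA temperature at 4500 ft = 15 − 2 × (4500/1000) = 6°C.
ISA deviation = 34 − 6 = +28°C.
Density altitude = 4500 + 120 × (28) = 7860 ft.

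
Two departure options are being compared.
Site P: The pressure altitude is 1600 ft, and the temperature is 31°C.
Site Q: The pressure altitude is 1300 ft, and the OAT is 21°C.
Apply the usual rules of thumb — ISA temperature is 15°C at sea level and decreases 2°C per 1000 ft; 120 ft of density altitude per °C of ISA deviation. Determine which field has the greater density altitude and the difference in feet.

Site P by 1572 ft

Site P: ISA temp = 11.8°C, deviation +19.2°C, DA = 1600 + 120 × 19.2 = 3904 ft.
Site Q: ISA temp = 12.4°C, deviation +8.6°C, DA = 1300 + 120 × 8.6 = 2332 ft.
Site P is higher by 3904 − 2332 = 1572 ft.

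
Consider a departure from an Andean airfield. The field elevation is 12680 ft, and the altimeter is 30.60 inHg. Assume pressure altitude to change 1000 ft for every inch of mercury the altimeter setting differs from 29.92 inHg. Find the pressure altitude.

Pressure correction = (29.92 − 30.60) × 1000 = -680 ft.
Pressure altitude = 12680 + (-680) = 12000 ft.

12000 ft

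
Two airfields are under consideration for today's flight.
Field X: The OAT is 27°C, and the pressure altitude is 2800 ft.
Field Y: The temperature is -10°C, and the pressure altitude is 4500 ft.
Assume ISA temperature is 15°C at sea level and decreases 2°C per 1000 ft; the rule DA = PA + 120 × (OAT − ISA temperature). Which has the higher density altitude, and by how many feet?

Field X by 2332 ft

Field X: ISA temp = 9.4°C, deviation +17.6°C, DA = 2800 + 120 × 17.6 = 4912 ft.
Field Y: ISA temp = 6°C, deviation -16°C, DA = 4500 + 120 × (-16) = 2580 ft.
Field X is higher by 4912 − 2580 = 2332 ft.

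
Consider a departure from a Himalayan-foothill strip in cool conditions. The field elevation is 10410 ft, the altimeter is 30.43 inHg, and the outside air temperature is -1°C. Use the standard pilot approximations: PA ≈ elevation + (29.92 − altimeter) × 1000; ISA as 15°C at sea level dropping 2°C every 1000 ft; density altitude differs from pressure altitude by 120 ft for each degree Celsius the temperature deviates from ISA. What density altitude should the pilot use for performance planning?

Pressure altitude = 10410 + (29.92 − 30.43) × 1000 = 10410 + (-510) = 9900 ft.
ISA temperature at 9900 ft = 15 − 2 × (9900/1000) = -4.8°C.
ISA deviation = -1 − (-4.8) = +3.8°C.
Density altitude = 9900 + 120 × (3.8) = 10356 ft.

10356 ft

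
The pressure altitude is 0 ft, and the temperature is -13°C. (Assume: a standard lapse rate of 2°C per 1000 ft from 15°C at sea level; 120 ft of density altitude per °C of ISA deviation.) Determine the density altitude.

ISA temperature at 0 ft = 15 − 2 × (0/1000) = 15°C.
ISA deviation = -13 − 15 = -28°C.
Density altitude = 0 + 120 × (-28) = 0 + (-3360) = -3360 ft.

-3360 ft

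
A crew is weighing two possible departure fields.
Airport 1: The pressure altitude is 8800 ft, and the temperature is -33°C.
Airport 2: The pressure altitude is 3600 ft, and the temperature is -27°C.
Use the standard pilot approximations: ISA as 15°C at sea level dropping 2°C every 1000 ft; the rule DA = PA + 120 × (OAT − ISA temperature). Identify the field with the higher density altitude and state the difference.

Airport 1 by 5728 ft

Airport 1: ISA temp = -2.6°C, deviation -30.4°C, DA = 8800 + 120 × (-30.4) = 5152 ft.
Airport 2: ISA temp = 7.8°C, deviation -34.8°C, DA = 3600 + 120 × (-34.8) = -576 ft.
Airport 1 is higher by 5152 − (-576) = 5728 ft.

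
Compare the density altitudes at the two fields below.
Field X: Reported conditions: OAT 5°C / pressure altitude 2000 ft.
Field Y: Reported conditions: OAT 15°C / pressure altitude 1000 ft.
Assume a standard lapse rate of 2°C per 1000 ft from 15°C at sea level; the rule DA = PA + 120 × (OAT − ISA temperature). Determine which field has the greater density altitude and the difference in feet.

Field X: ISA temp = 11°C, deviation -6°C, DA = 2000 + 120 × (-6) = 1280 ft.
Field Y: ISA temp = 13°C, deviation +2°C, DA = 1000 + 120 × 2 = 1240 ft.
Field X is higher by 1280 − 1240 = 40 ft.

Field X by 40 ft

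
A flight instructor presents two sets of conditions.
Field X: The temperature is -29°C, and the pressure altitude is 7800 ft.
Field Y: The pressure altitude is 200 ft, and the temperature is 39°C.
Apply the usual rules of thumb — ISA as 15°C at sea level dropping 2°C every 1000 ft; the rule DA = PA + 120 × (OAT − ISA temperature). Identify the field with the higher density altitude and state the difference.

Field X: ISA temp = -0.6°C, deviation -28.4°C, DA = 7800 + 120 × (-28.4) = 4392 ft.
Field Y: ISA temp = 14.6°C, deviation +24.4°C, DA = 200 + 120 × 24.4 = 3128 ft.
Field X is higher by 4392 − 3128 = 1264 ft.

Field X by 1264 ft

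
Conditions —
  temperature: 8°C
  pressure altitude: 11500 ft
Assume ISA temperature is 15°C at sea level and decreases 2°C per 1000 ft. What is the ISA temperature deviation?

ISA temperature at 11500 ft = 15 − 2 × (11500/1000) = -8°C.
Deviation = OAT − ISA = 8 − (-8) = +16°C.

ISA+16°C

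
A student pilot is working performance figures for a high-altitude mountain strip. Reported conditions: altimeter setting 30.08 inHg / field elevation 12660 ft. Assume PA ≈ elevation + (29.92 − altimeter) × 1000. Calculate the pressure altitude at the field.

12500 ft

Pressure correction = (29.92 − 30.08) × 1000 = -160 ft.
Pressure altitude = 12660 + (-160) = 12500 ft.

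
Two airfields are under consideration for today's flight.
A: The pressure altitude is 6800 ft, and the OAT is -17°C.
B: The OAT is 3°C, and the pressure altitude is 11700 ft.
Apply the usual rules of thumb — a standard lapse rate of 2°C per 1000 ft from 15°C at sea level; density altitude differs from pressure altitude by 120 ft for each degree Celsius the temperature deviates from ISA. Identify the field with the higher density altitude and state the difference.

B by 8476 ft

A: ISA temp = 1.4°C, deviation -18.4°C, DA = 6800 + 120 × (-18.4) = 4592 ft.
B: ISA temp = -8.4°C, deviation +11.4°C, DA = 11700 + 120 × 11.4 = 13068 ft.
B is higher by 13068 − 4592 = 8476 ft.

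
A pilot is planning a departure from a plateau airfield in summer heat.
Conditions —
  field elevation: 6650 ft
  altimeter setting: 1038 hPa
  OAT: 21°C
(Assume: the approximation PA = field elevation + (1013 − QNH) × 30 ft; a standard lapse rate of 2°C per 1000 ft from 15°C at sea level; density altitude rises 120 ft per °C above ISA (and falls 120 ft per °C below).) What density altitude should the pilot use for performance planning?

Pressure altitude = 6650 + (1013 − 1038) × 30 = 6650 + (-750) = 5900 ft.
ISA temperature at 5900 ft = 15 − 2 × (5900/1000) = 3.2°C.
ISA deviation = 21 − 3.2 = +17.8°C.
Density altitude = 5900 + 120 × (17.8) = 8036 ft.

8036 ft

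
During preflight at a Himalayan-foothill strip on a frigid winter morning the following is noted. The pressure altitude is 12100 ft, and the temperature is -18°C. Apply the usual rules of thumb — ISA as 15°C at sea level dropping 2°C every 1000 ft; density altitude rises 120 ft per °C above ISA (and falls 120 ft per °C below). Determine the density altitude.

11044 ft

ISA temperature at 12100 ft = 15 − 2 × (12100/1000) = -9.2°C.
ISA deviation = -18 − (-9.2) = -8.8°C.
Density altitude = 12100 + 120 × (-8.8) = 12100 + (-1056) = 11044 ft.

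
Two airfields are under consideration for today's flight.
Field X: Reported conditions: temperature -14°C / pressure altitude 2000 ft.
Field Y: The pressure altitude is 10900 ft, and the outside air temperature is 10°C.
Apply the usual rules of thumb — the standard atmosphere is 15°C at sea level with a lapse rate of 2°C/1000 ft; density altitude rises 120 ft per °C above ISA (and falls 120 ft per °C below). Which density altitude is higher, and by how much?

Field Y by 13916 ft

Field X: ISA temp = 11°C, deviation -25°C, DA = 2000 + 120 × (-25) = -1000 ft.
Field Y: ISA temp = -6.8°C, deviation +16.8°C, DA = 10900 + 120 × 16.8 = 12916 ft.
Field Y is higher by 12916 − (-1000) = 13916 ft.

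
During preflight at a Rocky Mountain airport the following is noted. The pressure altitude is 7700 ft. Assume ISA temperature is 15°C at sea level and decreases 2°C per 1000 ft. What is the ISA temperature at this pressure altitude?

-0.4°C

ISA temperature = 15 − 2 × (7700/1000) = 15 − 15.4 = -0.4°C.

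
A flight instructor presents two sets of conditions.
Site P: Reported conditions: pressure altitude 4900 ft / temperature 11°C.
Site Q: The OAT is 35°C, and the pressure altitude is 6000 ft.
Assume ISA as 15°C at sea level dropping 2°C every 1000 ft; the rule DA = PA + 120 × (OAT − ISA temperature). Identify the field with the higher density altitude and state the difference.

Site P: ISA temp = 5.2°C, deviation +5.8°C, DA = 4900 + 120 × 5.8 = 5596 ft.
Site Q: ISA temp = 3°C, deviation +32°C, DA = 6000 + 120 × 32 = 9840 ft.
Site Q is higher by 9840 − 5596 = 4244 ft.

Site Q by 4244 ft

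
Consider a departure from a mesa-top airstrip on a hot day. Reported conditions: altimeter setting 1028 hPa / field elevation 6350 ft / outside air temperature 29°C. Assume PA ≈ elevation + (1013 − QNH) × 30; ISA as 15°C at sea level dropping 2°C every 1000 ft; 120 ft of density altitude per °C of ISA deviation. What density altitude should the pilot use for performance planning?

Pressure altitude = 6350 + (1013 − 1028) × 30 = 6350 + (-450) = 5900 ft.
ISA temperature at 5900 ft = 15 − 2 × (5900/1000) = 3.2°C.
ISA deviation = 29 − 3.2 = +25.8°C.
Density altitude = 5900 + 120 × (25.8) = 8996 ft.

8996 ft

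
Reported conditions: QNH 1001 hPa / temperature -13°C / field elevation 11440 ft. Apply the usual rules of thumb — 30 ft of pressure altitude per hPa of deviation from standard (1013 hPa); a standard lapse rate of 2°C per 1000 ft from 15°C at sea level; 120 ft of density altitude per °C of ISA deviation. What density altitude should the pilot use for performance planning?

Pressure altitude = 11440 + (1013 − 1001) × 30 = 11440 + (+360) = 11800 ft.
ISA temperature at 11800 ft = 15 − 2 × (11800/1000) = -8.6°C.
ISA deviation = -13 − (-8.6) = -4.4°C.
Density altitude = 11800 + 120 × (-4.4) = 11272 ft.

11272 ft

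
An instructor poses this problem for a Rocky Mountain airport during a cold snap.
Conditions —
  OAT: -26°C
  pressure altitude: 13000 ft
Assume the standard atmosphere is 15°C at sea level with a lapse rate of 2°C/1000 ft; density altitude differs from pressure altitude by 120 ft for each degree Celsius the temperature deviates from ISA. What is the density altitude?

11200 ft

ISA temperature at 13000 ft = 15 − 2 × (13000/1000) = -11°C.
ISA deviation = -26 − (-11) = -15°C.
Density altitude = 13000 + 120 × (-15) = 13000 + (-1800) = 11200 ft.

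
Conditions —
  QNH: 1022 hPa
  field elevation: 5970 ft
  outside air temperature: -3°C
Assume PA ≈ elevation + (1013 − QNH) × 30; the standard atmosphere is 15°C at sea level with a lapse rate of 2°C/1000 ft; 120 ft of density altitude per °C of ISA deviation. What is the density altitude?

4908 ft

Pressure altitude = 5970 + (1013 − 1022) × 30 = 5970 + (-270) = 5700 ft.
ISA temperature at 5700 ft = 15 − 2 × (5700/1000) = 3.6°C.
ISA deviation = -3 − 3.6 = -6.6°C.
Density altitude = 5700 + 120 × (-6.6) = 4908 ft.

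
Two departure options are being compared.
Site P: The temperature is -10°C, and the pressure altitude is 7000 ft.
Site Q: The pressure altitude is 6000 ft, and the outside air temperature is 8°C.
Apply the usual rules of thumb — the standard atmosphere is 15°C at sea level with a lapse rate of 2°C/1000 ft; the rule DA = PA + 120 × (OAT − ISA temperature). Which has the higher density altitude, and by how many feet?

Site Q by 920 ft

Site P: ISA temp = 1°C, deviation -11°C, DA = 7000 + 120 × (-11) = 5680 ft.
Site Q: ISA temp = 3°C, deviation +5°C, DA = 6000 + 120 × 5 = 6600 ft.
Site Q is higher by 6600 − 5680 = 920 ft.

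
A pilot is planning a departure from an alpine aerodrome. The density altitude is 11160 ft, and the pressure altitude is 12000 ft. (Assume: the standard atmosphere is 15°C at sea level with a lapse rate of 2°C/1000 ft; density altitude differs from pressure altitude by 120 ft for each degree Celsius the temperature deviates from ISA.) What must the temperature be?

-16°C

Density altitude − pressure altitude = 11160 − 12000 = -840 ft.
At 120 ft/°C that is an ISA deviation of -840/120 = -7°C.
ISA temperature at 12000 ft = 15 − 2 × (12000/1000) = -9°C.
OAT = ISA + deviation = -9 + (-7) = -16°C.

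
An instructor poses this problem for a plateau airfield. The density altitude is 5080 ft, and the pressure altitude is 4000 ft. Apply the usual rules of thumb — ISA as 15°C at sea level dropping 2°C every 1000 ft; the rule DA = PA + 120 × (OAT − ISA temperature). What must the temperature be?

16°C

Density altitude − pressure altitude = 5080 − 4000 = +1080 ft.
At 120 ft/°C that is an ISA deviation of 1080/120 = +9°C.
ISA temperature at 4000 ft = 15 − 2 × (4000/1000) = 7°C.
OAT = ISA + deviation = 7 + (+9) = 16°C.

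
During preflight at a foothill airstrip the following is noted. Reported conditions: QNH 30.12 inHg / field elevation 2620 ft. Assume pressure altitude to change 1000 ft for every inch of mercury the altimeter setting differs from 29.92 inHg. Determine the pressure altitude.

Pressure correction = (29.92 − 30.12) × 1000 = -200 ft.
Pressure altitude = 2620 + (-200) = 2420 ft.

2420 ft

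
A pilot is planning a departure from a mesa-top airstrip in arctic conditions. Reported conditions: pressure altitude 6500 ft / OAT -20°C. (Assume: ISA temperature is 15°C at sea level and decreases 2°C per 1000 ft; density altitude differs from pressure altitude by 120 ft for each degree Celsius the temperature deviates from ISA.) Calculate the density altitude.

3860 ft

ISA temperature at 6500 ft = 15 − 2 × (6500/1000) = 2°C.
ISA deviation = -20 − 2 = -22°C.
Density altitude = 6500 + 120 × (-22) = 6500 + (-2640) = 3860 ft.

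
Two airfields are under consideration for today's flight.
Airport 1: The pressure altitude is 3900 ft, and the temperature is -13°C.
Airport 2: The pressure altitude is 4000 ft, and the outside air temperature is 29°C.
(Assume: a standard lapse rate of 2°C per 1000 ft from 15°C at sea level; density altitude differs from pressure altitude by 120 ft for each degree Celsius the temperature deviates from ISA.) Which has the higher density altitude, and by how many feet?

Airport 1: ISA temp = 7.2°C, deviation -20.2°C, DA = 3900 + 120 × (-20.2) = 1476 ft.
Airport 2: ISA temp = 7°C, deviation +22°C, DA = 4000 + 120 × 22 = 6640 ft.
Airport 2 is higher by 6640 − 1476 = 5164 ft.

Airport 2 by 5164 ft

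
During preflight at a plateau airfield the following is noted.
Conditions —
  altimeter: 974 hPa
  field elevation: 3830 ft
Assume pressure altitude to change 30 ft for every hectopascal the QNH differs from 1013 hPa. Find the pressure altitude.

Pressure correction = (1013 − 974) × 30 = +1170 ft.
Pressure altitude = 3830 + (+1170) = 5000 ft.

5000 ft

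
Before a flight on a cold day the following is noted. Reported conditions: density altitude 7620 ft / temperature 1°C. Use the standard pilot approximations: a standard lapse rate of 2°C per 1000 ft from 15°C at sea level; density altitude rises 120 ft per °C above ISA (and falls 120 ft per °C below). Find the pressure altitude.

7500 ft

DA = PA + 120 × (OAT − (15 − 2·PA/1000)) = PA + 120·OAT − 1800 + 0.24·PA = 1.24·PA + 120·OAT − 1800.
So 1.24·PA = 7620 − 120 × 1 + 1800 = 9300.
PA = 9300 / 1.24 = 7500 ft.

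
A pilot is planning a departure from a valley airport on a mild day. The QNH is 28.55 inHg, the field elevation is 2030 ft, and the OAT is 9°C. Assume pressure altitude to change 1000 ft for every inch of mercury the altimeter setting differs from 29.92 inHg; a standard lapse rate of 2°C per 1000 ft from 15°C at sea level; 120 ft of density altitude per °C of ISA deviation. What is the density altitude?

3496 ft

Pressure altitude = 2030 + (29.92 − 28.55) × 1000 = 2030 + (+1370) = 3400 ft.
ISA temperature at 3400 ft = 15 − 2 × (3400/1000) = 8.2°C.
ISA deviation = 9 − 8.2 = +0.8°C.
Density altitude = 3400 + 120 × (0.8) = 3496 ft.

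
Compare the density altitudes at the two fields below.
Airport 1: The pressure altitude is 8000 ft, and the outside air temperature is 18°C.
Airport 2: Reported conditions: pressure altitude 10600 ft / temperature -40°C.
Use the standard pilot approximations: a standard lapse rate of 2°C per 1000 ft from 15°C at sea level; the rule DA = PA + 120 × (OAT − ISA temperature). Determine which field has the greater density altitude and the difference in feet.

Airport 1: ISA temp = -1°C, deviation +19°C, DA = 8000 + 120 × 19 = 10280 ft.
Airport 2: ISA temp = -6.2°C, deviation -33.8°C, DA = 10600 + 120 × (-33.8) = 6544 ft.
Airport 1 is higher by 10280 − 6544 = 3736 ft.

Airport 1 by 3736 ft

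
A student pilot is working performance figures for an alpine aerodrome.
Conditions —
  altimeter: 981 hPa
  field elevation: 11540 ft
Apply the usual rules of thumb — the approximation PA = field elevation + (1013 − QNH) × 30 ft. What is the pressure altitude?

Pressure correction = (1013 − 981) × 30 = +960 ft.
Pressure altitude = 11540 + (+960) = 12500 ft.

12500 ft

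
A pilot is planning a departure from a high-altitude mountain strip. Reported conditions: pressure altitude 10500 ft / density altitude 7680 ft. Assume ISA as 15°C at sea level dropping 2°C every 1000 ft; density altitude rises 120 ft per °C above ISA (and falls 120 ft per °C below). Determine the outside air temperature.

-29.5°C

Density altitude − pressure altitude = 7680 − 10500 = -2820 ft.
At 120 ft/°C that is an ISA deviation of -2820/120 = -23.5°C.
ISA temperature at 10500 ft = 15 − 2 × (10500/1000) = -6°C.
OAT = ISA + deviation = -6 + (-23.5) = -29.5°C.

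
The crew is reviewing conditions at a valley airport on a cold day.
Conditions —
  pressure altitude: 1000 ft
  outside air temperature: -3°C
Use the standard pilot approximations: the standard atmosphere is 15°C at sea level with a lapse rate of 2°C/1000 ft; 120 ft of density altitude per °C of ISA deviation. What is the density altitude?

ISA temperature at 1000 ft = 15 − 2 × (1000/1000) = 13°C.
ISA deviation = -3 − 13 = -16°C.
Density altitude = 1000 + 120 × (-16) = 1000 + (-1920) = -920 ft.

-920 ft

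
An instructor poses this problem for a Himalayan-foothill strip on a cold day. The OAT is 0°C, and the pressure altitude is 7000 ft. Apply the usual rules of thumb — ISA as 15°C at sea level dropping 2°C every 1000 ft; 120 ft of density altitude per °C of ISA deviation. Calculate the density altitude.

6880 ft

ISA temperature at 7000 ft = 15 − 2 × (7000/1000) = 1°C.
ISA deviation = 0 − 1 = -1°C.
Density altitude = 7000 + 120 × (-1) = 7000 + (-120) = 6880 ft.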